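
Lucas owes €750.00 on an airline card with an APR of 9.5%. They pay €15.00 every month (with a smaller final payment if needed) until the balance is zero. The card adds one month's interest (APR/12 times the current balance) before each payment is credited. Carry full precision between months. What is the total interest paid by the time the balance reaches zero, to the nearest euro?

€209

Monthly rate r = 9.5%/12 = 0.791667% = 0.00791667.
Payoff takes n = ⌈−ln(1 − rB₀/P)/ln(1+r)⌉ = ⌈63.903⌉ = 64 payments; the last is €13.55.
Total paid = 63·€15.00 + €13.55 = €958.55.
Total interest = total paid − principal = €958.55 − €750.00 = €208.55.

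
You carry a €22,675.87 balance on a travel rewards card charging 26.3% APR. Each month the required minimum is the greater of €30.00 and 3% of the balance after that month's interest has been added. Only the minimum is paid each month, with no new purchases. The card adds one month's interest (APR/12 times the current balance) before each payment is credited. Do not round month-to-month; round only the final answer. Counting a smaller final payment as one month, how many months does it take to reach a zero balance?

Monthly rate r = 26.3%/12 = 2.19167% = 0.0219167.
While 3% of the post-interest balance exceeds €30.00, each month B ← (B·(1+r))·(1 − 0.03), i.e. B shrinks by the factor (1+r)·0.97 = 0.99126.
This holds for months 1–359. Entering month 360 the balance is €970.01; 3% of the post-interest balance is now below €30.00, so the flat €30.00 minimum applies from here.
From month 360 a fixed €30.00 at rate r clears €970.01 in 57 more payments. Total: 359 + 57 = 416 months.

416 months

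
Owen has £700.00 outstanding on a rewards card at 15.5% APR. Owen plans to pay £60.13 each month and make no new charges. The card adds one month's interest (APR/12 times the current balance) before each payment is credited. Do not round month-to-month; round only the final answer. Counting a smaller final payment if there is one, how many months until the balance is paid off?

13 payments

Monthly rate r = 15.5%/12 = 1.29167% = 0.0129167.
Recurrence: B ← B·(1+r) − £60.13.
Month 1: interest £9.04; balance after payment £648.91.
Month 2: interest £8.38; balance after payment £597.16.
Closed form: n = −ln(1 − rB₀/P)/ln(1+r) = −ln(0.84963)/ln(1.01292) ≈ 12.697, so the balance reaches zero during payment 13.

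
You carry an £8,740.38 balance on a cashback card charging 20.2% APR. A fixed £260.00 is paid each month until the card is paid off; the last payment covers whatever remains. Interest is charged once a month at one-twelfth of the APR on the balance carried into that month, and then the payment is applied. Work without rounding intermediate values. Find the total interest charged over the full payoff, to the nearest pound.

Monthly rate r = 20.2%/12 = 1.68333% = 0.0168333.
Payoff takes n = ⌈−ln(1 − rB₀/P)/ln(1+r)⌉ = ⌈49.987⌉ = 50 payments; the last is £256.62.
Total paid = 49·£260.00 + £256.62 = £12,996.62.
Total interest = total paid − principal = £12,996.62 − £8,740.38 = £4,256.24.

£4,256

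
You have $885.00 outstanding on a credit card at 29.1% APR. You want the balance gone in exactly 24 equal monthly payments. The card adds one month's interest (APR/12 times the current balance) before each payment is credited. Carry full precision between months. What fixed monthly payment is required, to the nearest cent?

Monthly rate r = 29.1%/12 = 2.425% = 0.02425.
Level-payment amortization: P = B₀·r / (1 − (1+r)^(−n)) = 885.00·0.02425 / (1 − 1.02425^(−24)).
Denominator 1 − (1+r)^(−24) = 0.437326247.
P = 21.4612 / 0.437326247 ≈ 49.07.

$49.07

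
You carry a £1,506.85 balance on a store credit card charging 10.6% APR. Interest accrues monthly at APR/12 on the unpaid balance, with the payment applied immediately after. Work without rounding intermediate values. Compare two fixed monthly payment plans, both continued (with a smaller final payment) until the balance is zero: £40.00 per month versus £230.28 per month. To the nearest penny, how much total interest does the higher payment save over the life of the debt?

Monthly rate r = 10.6%/12 = 0.883333% = 0.00883333.
At £40.00/mo: n = ⌈−ln(1 − rB₀/P)/ln(1+r)⌉ = 47 payments (last £0.28); total interest = total paid − £1,506.85 = £333.43.
At £230.28/mo: 7 payments (last £177.50); total interest £52.33.
Interest saved = £333.43 − £52.33 = £281.10.

£281.10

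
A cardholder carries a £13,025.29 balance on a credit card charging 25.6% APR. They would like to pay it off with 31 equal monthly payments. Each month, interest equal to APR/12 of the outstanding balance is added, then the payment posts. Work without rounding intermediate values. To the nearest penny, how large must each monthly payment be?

Monthly rate r = 25.6%/12 = 2.13333% = 0.0213333.
Level-payment amortization: P = B₀·r / (1 − (1+r)^(−n)) = 13025.29·0.0213333 / (1 − 1.02133^(−31)).
Denominator 1 − (1+r)^(−31) = 0.480234671.
P = 277.873 / 0.480234671 ≈ 578.62.

£578.62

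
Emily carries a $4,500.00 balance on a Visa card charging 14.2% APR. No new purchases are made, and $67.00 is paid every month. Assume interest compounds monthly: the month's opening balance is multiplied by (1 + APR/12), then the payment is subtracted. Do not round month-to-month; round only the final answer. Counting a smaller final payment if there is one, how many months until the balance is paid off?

135 months

Monthly rate r = 14.2%/12 = 1.18333% = 0.0118333.
Recurrence: B ← B·(1+r) − $67.00.
Month 1: interest $53.25; balance after payment $4,486.25.
Month 2: interest $53.09; balance after payment $4,472.34.
Closed form: n = −ln(1 − rB₀/P)/ln(1+r) = −ln(0.20522)/ln(1.01183) ≈ 134.620, so the balance reaches zero during payment 135.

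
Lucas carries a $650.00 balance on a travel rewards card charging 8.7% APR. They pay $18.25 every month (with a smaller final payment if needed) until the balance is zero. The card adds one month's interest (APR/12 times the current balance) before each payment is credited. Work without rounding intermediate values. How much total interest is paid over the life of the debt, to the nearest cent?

$104.64

Monthly rate r = 8.7%/12 = 0.725% = 0.00725.
Payoff takes n = ⌈−ln(1 − rB₀/P)/ln(1+r)⌉ = ⌈41.349⌉ = 42 payments; the last is $6.39.
Total paid = 41·$18.25 + $6.39 = $754.64.
Total interest = total paid − principal = $754.64 − $650.00 = $104.64.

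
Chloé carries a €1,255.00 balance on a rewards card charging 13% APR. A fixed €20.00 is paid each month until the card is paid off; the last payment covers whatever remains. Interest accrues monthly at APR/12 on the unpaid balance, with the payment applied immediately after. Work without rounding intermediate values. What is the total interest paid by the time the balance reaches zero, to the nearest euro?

€859

Monthly rate r = 13%/12 = 1.08333% = 0.0108333.
Payoff takes n = ⌈−ln(1 − rB₀/P)/ln(1+r)⌉ = ⌈105.687⌉ = 106 payments; the last is €13.76.
Total paid = 105·€20.00 + €13.76 = €2,113.76.
Total interest = total paid − principal = €2,113.76 − €1,255.00 = €858.76.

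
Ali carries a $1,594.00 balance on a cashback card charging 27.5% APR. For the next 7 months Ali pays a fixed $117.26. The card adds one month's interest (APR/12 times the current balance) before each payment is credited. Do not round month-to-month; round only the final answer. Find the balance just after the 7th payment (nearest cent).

Monthly rate r = 27.5%/12 = 2.29167% = 0.0229167.
Each month: B ← B·(1+r) − $117.26.
Month 1: interest $36.53; balance after payment $1,513.27.
Month 2: interest $34.68; balance after payment $1,430.69.
Month 3: interest $32.79; balance after payment $1,346.21.
Month 4: interest $30.85; balance after payment $1,259.81.
Month 5: interest $28.87; balance after payment $1,171.42.
Month 6: interest $26.84; balance after payment $1,081.00.
Month 7: interest $24.77; balance after payment $988.51.

$988.51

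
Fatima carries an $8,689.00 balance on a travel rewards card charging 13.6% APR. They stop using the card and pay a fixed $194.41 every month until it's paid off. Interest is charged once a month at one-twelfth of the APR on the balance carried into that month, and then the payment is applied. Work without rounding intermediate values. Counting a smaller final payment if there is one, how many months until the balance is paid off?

63 payments

Monthly rate r = 13.6%/12 = 1.13333% = 0.0113333.
Recurrence: B ← B·(1+r) − $194.41.
Month 1: interest $98.48; balance after payment $8,593.07.
Month 2: interest $97.39; balance after payment $8,496.04.
Closed form: n = −ln(1 − rB₀/P)/ln(1+r) = −ln(0.49347)/ln(1.01133) ≈ 62.673, so the balance reaches zero during payment 63.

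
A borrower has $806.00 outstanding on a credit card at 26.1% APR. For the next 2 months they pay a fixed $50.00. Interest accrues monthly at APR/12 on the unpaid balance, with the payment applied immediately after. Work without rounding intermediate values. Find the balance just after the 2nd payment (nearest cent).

Monthly rate r = 26.1%/12 = 2.175% = 0.02175.
Each month: B ← B·(1+r) − $50.00.
Month 1: interest $17.53; balance after payment $773.53.
Month 2: interest $16.82; balance after payment $740.35.

$740.35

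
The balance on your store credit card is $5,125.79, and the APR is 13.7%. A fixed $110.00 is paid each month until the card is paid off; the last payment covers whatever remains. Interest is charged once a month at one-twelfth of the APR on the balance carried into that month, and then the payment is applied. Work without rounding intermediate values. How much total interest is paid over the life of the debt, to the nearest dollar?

$2,232

Monthly rate r = 13.7%/12 = 1.14167% = 0.0114167.
Payoff takes n = ⌈−ln(1 − rB₀/P)/ln(1+r)⌉ = ⌈66.885⌉ = 67 payments; the last is $97.40.
Total paid = 66·$110.00 + $97.40 = $7,357.40.
Total interest = total paid − principal = $7,357.40 − $5,125.79 = $2,231.61.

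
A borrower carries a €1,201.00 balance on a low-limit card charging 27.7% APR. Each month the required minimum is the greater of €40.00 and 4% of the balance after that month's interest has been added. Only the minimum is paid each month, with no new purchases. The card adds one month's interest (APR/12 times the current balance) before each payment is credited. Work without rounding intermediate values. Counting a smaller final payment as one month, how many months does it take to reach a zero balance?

Monthly rate r = 27.7%/12 = 2.30833% = 0.0230833.
While 4% of the post-interest balance exceeds €40.00, each month B ← (B·(1+r))·(1 − 0.04), i.e. B shrinks by the factor (1+r)·0.96 = 0.98216.
This holds for months 1–12. Entering month 13 the balance is €967.68; 4% of the post-interest balance is now below €40.00, so the flat €40.00 minimum applies from here.
From month 13 a fixed €40.00 at rate r clears €967.68 in 36 more payments. Total: 12 + 36 = 48 months.

48 months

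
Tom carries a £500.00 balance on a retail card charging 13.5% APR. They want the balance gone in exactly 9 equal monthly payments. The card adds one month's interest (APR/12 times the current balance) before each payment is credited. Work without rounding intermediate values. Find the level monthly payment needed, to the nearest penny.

£58.73

Monthly rate r = 13.5%/12 = 1.125% = 0.01125.
Level-payment amortization: P = B₀·r / (1 − (1+r)^(−n)) = 500.00·0.01125 / (1 − 1.01125^(−9)).
Denominator 1 − (1+r)^(−9) = 0.0957819162.
P = 5.625 / 0.0957819162 ≈ 58.73.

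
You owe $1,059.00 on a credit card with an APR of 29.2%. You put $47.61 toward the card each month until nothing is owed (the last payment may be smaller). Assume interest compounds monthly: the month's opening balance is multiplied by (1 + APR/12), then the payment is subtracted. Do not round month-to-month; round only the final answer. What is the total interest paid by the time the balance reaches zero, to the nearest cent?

$484.28

Monthly rate r = 29.2%/12 = 2.43333% = 0.0243333.
Payoff takes n = ⌈−ln(1 − rB₀/P)/ln(1+r)⌉ = ⌈32.412⌉ = 33 payments; the last is $19.76.
Total paid = 32·$47.61 + $19.76 = $1,543.28.
Total interest = total paid − principal = $1,543.28 − $1,059.00 = $484.28.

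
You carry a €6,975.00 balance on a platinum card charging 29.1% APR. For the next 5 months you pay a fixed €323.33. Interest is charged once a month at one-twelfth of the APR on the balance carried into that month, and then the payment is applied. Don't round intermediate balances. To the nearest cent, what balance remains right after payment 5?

Monthly rate r = 29.1%/12 = 2.425% = 0.02425.
Each month: B ← B·(1+r) − €323.33.
Month 1: interest €169.14; balance after payment €6,820.81.
Month 2: interest €165.40; balance after payment €6,662.89.
Month 3: interest €161.58; balance after payment €6,501.13.
Month 4: interest €157.65; balance after payment €6,335.46.
Month 5: interest €153.63; balance after payment €6,165.76.

€6,165.76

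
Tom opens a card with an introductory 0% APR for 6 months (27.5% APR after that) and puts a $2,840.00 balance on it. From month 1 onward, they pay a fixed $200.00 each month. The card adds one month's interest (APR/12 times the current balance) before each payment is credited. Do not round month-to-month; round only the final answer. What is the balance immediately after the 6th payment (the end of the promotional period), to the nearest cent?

Promo months 1–6 at r₀ = 0%/12 = 0; months 7+ at r₁ = 27.5%/12 = 0.0229167.
After month 6 (no interest yet): B = $2,840.00 − 6·$200.00 = $1,640.00.

$1,640.00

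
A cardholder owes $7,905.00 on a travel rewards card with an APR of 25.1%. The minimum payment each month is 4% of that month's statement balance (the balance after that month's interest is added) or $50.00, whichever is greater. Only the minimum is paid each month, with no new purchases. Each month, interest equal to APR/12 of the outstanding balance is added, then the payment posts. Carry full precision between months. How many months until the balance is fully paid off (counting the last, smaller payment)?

128 months

Monthly rate r = 25.1%/12 = 2.09167% = 0.0209167.
While 4% of the post-interest balance exceeds $50.00, each month B ← (B·(1+r))·(1 − 0.04), i.e. B shrinks by the factor (1+r)·0.96 = 0.98008.
This holds for months 1–93. Entering month 94 the balance is $1,216.81; 4% of the post-interest balance is now below $50.00, so the flat $50.00 minimum applies from here.
From month 94 a fixed $50.00 at rate r clears $1,216.81 in 35 more payments. Total: 93 + 35 = 128 months.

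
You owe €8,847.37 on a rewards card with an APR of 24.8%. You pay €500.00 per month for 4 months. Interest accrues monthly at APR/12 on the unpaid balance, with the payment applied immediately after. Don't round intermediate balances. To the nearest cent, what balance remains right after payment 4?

Monthly rate r = 24.8%/12 = 2.06667% = 0.0206667.
Each month: B ← B·(1+r) − €500.00.
Month 1: interest €182.85; balance after payment €8,530.22.
Month 2: interest €176.29; balance after payment €8,206.51.
Month 3: interest €169.60; balance after payment €7,876.11.
Month 4: interest €162.77; balance after payment €7,538.88.

€7,538.88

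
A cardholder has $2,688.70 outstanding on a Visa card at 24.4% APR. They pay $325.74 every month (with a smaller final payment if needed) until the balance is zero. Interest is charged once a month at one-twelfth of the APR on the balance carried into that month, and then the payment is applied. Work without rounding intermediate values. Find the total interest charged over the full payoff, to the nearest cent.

Monthly rate r = 24.4%/12 = 2.03333% = 0.0203333.
Payoff takes n = ⌈−ln(1 − rB₀/P)/ln(1+r)⌉ = ⌈9.127⌉ = 10 payments; the last is $41.77.
Total paid = 9·$325.74 + $41.77 = $2,973.43.
Total interest = total paid − principal = $2,973.43 − $2,688.70 = $284.73.

$284.73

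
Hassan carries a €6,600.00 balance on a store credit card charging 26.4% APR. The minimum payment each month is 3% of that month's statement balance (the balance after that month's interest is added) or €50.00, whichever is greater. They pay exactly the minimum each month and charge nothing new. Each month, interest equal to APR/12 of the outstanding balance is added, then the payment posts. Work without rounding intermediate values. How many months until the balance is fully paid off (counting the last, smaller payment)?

Monthly rate r = 26.4%/12 = 2.2% = 0.022.
While 3% of the post-interest balance exceeds €50.00, each month B ← (B·(1+r))·(1 − 0.03), i.e. B shrinks by the factor (1+r)·0.97 = 0.99134.
This holds for months 1–161. Entering month 162 the balance is €1,627.00; 3% of the post-interest balance is now below €50.00, so the flat €50.00 minimum applies from here.
From month 162 a fixed €50.00 at rate r clears €1,627.00 in 58 more payments. Total: 161 + 58 = 219 months.

219 months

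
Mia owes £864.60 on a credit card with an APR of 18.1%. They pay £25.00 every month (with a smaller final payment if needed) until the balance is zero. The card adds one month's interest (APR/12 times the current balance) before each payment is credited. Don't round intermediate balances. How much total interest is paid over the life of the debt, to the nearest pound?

£367

Monthly rate r = 18.1%/12 = 1.50833% = 0.0150833.
Payoff takes n = ⌈−ln(1 − rB₀/P)/ln(1+r)⌉ = ⌈49.256⌉ = 50 payments; the last is £6.43.
Total paid = 49·£25.00 + £6.43 = £1,231.43.
Total interest = total paid − principal = £1,231.43 − £864.60 = £366.83.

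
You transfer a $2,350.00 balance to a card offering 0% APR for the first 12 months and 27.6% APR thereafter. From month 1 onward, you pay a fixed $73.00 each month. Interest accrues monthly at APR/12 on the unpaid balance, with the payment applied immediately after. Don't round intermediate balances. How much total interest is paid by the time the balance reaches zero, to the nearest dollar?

Promo months 1–12 at r₀ = 0%/12 = 0; months 13+ at r₁ = 27.6%/12 = 0.023.
After month 12 (no interest yet): B = $2,350.00 − 12·$73.00 = $1,474.00.
Then at r₁ with $73.00/mo: n₂ = −ln(1 − r₁·B/P)/ln(1+r₁) ≈ 27.46 → 28 more payments.
Total paid = 39·$73.00 + $33.66 = $2,880.66; interest = $2,880.66 − $2,350.00 = $530.66.

$531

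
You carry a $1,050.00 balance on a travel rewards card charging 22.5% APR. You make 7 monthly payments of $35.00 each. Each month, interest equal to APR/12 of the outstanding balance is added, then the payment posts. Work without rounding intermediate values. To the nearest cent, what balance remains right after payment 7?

$936.59

Monthly rate r = 22.5%/12 = 1.875% = 0.01875.
Each month: B ← B·(1+r) − $35.00.
Month 1: interest $19.69; balance after payment $1,034.69.
Month 2: interest $19.40; balance after payment $1,019.09.
Month 3: interest $19.11; balance after payment $1,003.20.
Month 4: interest $18.81; balance after payment $987.01.
Month 5: interest $18.51; balance after payment $970.51.
Month 6: interest $18.20; balance after payment $953.71.
Month 7: interest $17.88; balance after payment $936.59.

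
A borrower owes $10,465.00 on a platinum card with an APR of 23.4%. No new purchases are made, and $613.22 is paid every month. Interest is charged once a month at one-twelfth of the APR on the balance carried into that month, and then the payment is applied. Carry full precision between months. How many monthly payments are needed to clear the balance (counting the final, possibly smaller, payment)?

Monthly rate r = 23.4%/12 = 1.95% = 0.0195.
Recurrence: B ← B·(1+r) − $613.22.
Month 1: interest $204.07; balance after payment $10,055.85.
Month 2: interest $196.09; balance after payment $9,638.72.
Closed form: n = −ln(1 − rB₀/P)/ln(1+r) = −ln(0.66722)/ln(1.0195) ≈ 20.952, so the balance reaches zero during payment 21.

21 months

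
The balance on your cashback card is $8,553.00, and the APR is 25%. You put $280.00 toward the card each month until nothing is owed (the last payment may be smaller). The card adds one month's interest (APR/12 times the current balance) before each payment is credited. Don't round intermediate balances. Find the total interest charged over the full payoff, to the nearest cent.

Monthly rate r = 25%/12 = 2.08333% = 0.0208333.
Payoff takes n = ⌈−ln(1 − rB₀/P)/ln(1+r)⌉ = ⌈49.064⌉ = 50 payments; the last is $17.98.
Total paid = 49·$280.00 + $17.98 = $13,737.98.
Total interest = total paid − principal = $13,737.98 − $8,553.00 = $5,184.98.

$5,184.98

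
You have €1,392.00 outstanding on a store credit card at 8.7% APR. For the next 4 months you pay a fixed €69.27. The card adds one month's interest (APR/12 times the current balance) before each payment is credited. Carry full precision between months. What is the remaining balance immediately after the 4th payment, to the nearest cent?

Monthly rate r = 8.7%/12 = 0.725% = 0.00725.
Each month: B ← B·(1+r) − €69.27.
Month 1: interest €10.09; balance after payment €1,332.82.
Month 2: interest €9.66; balance after payment €1,273.21.
Month 3: interest €9.23; balance after payment €1,213.18.
Month 4: interest €8.80; balance after payment €1,152.70.

€1,152.70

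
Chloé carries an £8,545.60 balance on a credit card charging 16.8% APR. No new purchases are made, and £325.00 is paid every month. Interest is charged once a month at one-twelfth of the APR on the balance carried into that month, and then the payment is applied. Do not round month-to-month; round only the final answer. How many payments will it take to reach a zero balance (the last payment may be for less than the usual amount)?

34 months

Monthly rate r = 16.8%/12 = 1.4% = 0.014.
Recurrence: B ← B·(1+r) − £325.00.
Month 1: interest £119.64; balance after payment £8,340.24.
Month 2: interest £116.76; balance after payment £8,132.00.
Closed form: n = −ln(1 − rB₀/P)/ln(1+r) = −ln(0.63188)/ln(1.014) ≈ 33.018, so the balance reaches zero during payment 34.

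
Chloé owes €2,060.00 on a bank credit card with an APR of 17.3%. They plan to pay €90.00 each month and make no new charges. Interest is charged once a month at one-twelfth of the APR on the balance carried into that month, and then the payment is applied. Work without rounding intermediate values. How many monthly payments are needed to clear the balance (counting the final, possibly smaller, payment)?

Monthly rate r = 17.3%/12 = 1.44167% = 0.0144167.
Recurrence: B ← B·(1+r) − €90.00.
Month 1: interest €29.70; balance after payment €1,999.70.
Month 2: interest €28.83; balance after payment €1,938.53.
Closed form: n = −ln(1 − rB₀/P)/ln(1+r) = −ln(0.67002)/ln(1.01442) ≈ 27.977, so the balance reaches zero during payment 28.

28 months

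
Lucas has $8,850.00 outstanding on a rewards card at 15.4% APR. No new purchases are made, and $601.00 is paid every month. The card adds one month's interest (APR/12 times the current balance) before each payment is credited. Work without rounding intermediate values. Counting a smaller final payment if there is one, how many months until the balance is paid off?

Monthly rate r = 15.4%/12 = 1.28333% = 0.0128333.
Recurrence: B ← B·(1+r) − $601.00.
Month 1: interest $113.58; balance after payment $8,362.58.
Month 2: interest $107.32; balance after payment $7,868.89.
Closed form: n = −ln(1 − rB₀/P)/ln(1+r) = −ln(0.81102)/ln(1.01283) ≈ 16.426, so the balance reaches zero during payment 17.

17 payments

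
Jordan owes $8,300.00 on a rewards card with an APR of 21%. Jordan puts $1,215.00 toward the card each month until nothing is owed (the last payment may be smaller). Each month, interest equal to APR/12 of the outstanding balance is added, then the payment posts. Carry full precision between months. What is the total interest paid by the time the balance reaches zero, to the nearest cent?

Monthly rate r = 21%/12 = 1.75% = 0.0175.
Payoff takes n = ⌈−ln(1 − rB₀/P)/ln(1+r)⌉ = ⌈7.339⌉ = 8 payments; the last is $414.07.
Total paid = 7·$1,215.00 + $414.07 = $8,919.07.
Total interest = total paid − principal = $8,919.07 − $8,300.00 = $619.07.

$619.07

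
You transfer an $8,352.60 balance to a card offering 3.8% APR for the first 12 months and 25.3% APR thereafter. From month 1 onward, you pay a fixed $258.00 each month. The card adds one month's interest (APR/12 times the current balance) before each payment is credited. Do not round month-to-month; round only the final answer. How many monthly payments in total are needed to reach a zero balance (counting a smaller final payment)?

Promo months 1–12 at r₀ = 3.8%/12 = 0.00316667; months 13+ at r₁ = 25.3%/12 = 0.0210833.
After month 12: iterate B ← B·(1+r₀) − $258.00 for 12 months → $5,525.09.
Then at r₁ with $258.00/mo: n₂ = −ln(1 − r₁·B/P)/ln(1+r₁) ≈ 28.78 → 29 more payments.

41 payments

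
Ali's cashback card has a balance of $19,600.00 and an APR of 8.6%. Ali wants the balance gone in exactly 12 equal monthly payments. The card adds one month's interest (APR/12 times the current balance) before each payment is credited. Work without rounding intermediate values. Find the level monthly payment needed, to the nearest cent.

Monthly rate r = 8.6%/12 = 0.716667% = 0.00716667.
Level-payment amortization: P = B₀·r / (1 − (1+r)^(−n)) = 19600.00·0.00716667 / (1 − 1.00717^(−12)).
Denominator 1 − (1+r)^(−12) = 0.0821242975.
P = 140.467 / 0.0821242975 ≈ 1710.42.

$1,710.42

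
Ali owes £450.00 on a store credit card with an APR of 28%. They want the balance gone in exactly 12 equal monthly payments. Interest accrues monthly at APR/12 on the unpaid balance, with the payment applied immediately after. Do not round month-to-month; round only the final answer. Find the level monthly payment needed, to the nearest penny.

Monthly rate r = 28%/12 = 2.33333% = 0.0233333.
Level-payment amortization: P = B₀·r / (1 − (1+r)^(−n)) = 450.00·0.0233333 / (1 − 1.02333^(−12)).
Denominator 1 − (1+r)^(−12) = 0.241781196.
P = 10.5 / 0.241781196 ≈ 43.43.

£43.43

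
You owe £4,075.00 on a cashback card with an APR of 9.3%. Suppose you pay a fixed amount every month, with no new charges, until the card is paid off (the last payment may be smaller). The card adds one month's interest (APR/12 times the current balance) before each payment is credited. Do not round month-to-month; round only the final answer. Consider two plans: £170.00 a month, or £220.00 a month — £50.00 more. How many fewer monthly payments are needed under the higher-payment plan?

Monthly rate r = 9.3%/12 = 0.775% = 0.00775.
At £170.00/mo: n = ⌈−ln(1 − rB₀/P)/ln(1+r)⌉ = 27 payments (last £105.67); total interest = total paid − £4,075.00 = £450.67.
At £220.00/mo: 21 payments (last £15.96); total interest £340.96.
Payments saved = 27 − 21 = 6.

6 fewer payments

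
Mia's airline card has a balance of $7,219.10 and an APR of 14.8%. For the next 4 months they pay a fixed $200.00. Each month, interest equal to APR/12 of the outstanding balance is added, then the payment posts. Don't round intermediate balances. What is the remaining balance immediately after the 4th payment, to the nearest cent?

Monthly rate r = 14.8%/12 = 1.23333% = 0.0123333.
Each month: B ← B·(1+r) − $200.00.
Month 1: interest $89.04; balance after payment $7,108.14.
Month 2: interest $87.67; balance after payment $6,995.80.
Month 3: interest $86.28; balance after payment $6,882.08.
Month 4: interest $84.88; balance after payment $6,766.96.

$6,766.96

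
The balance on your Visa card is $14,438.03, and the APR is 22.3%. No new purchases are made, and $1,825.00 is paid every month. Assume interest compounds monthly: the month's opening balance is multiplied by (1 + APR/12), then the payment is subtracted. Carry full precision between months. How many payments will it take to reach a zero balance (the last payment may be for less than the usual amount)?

9 payments

Monthly rate r = 22.3%/12 = 1.85833% = 0.0185833.
Recurrence: B ← B·(1+r) − $1,825.00.
Month 1: interest $268.31; balance after payment $12,881.34.
Month 2: interest $239.38; balance after payment $11,295.71.
Closed form: n = −ln(1 − rB₀/P)/ln(1+r) = −ln(0.85298)/ln(1.01858) ≈ 8.636, so the balance reaches zero during payment 9.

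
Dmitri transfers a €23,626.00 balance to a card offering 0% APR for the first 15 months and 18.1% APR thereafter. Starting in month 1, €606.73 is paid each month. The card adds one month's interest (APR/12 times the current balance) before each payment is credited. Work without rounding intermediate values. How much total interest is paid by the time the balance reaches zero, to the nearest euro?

€3,632

Promo months 1–15 at r₀ = 0%/12 = 0; months 16+ at r₁ = 18.1%/12 = 0.0150833.
After month 15 (no interest yet): B = €23,626.00 − 15·€606.73 = €14,525.05.
Then at r₁ with €606.73/mo: n₂ = −ln(1 − r₁·B/P)/ln(1+r₁) ≈ 29.92 → 30 more payments.
Total paid = 44·€606.73 + €561.48 = €27,257.60; interest = €27,257.60 − €23,626.00 = €3,631.60.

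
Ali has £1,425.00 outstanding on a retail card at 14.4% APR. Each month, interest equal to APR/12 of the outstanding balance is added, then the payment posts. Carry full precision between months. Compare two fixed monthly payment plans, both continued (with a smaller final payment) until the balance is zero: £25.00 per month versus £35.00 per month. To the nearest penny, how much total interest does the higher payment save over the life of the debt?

£446.93

Monthly rate r = 14.4%/12 = 1.2% = 0.012.
At £25.00/mo: n = ⌈−ln(1 − rB₀/P)/ln(1+r)⌉ = 97 payments (last £14.44); total interest = total paid − £1,425.00 = £989.44.
At £35.00/mo: 57 payments (last £7.51); total interest £542.51.
Interest saved = £989.44 − £542.51 = £446.93.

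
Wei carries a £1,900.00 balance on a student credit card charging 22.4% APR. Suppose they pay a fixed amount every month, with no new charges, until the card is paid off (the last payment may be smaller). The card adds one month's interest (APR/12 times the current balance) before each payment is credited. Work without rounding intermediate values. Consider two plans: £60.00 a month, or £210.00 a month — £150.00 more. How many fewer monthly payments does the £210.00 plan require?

38 fewer payments

Monthly rate r = 22.4%/12 = 1.86667% = 0.0186667.
At £60.00/mo: n = ⌈−ln(1 − rB₀/P)/ln(1+r)⌉ = 49 payments (last £21.45); total interest = total paid − £1,900.00 = £1,001.45.
At £210.00/mo: 11 payments (last £0.53); total interest £200.53.
Payments saved = 49 − 11 = 38.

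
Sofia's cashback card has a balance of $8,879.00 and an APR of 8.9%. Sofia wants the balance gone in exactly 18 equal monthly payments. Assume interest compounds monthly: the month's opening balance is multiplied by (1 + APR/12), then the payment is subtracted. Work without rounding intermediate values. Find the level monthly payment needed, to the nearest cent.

$528.76

Monthly rate r = 8.9%/12 = 0.741667% = 0.00741667.
Level-payment amortization: P = B₀·r / (1 − (1+r)^(−n)) = 8879.00·0.00741667 / (1 − 1.00742^(−18)).
Denominator 1 − (1+r)^(−18) = 0.124541362.
P = 65.8526 / 0.124541362 ≈ 528.76.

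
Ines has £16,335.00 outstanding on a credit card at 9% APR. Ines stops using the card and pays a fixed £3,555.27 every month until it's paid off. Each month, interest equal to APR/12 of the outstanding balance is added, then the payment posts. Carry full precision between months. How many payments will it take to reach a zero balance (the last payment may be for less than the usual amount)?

5 payments

Monthly rate r = 9%/12 = 0.75% = 0.0075.
Recurrence: B ← B·(1+r) − £3,555.27.
Month 1: interest £122.51; balance after payment £12,902.24.
Month 2: interest £96.77; balance after payment £9,443.74.
Month 3: interest £70.83; balance after payment £5,959.30.
Month 4: interest £44.69; balance after payment £2,448.72.
Month 5: interest £18.37; balance after payment £0.00.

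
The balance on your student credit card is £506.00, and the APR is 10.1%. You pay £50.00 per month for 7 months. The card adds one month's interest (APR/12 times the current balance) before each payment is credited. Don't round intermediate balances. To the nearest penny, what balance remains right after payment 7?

£177.61

Monthly rate r = 10.1%/12 = 0.841667% = 0.00841667.
Each month: B ← B·(1+r) − £50.00.
Month 1: interest £4.26; balance after payment £460.26.
Month 2: interest £3.87; balance after payment £414.13.
Month 3: interest £3.49; balance after payment £367.62.
Month 4: interest £3.09; balance after payment £320.71.
Month 5: interest £2.70; balance after payment £273.41.
Month 6: interest £2.30; balance after payment £225.71.
Month 7: interest £1.90; balance after payment £177.61.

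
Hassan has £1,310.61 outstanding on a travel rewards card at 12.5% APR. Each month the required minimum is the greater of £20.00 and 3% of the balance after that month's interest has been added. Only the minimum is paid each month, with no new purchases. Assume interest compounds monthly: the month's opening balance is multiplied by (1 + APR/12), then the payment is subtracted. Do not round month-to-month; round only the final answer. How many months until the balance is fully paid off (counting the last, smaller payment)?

Monthly rate r = 12.5%/12 = 1.04167% = 0.0104167.
While 3% of the post-interest balance exceeds £20.00, each month B ← (B·(1+r))·(1 − 0.03), i.e. B shrinks by the factor (1+r)·0.97 = 0.9801.
This holds for months 1–35. Entering month 36 the balance is £648.64; 3% of the post-interest balance is now below £20.00, so the flat £20.00 minimum applies from here.
From month 36 a fixed £20.00 at rate r clears £648.64 in 40 more payments. Total: 35 + 40 = 75 months.

75 months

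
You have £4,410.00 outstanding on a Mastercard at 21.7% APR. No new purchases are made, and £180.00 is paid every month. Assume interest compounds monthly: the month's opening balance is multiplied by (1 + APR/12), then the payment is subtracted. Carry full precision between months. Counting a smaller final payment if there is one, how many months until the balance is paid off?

33 payments

Monthly rate r = 21.7%/12 = 1.80833% = 0.0180833.
Recurrence: B ← B·(1+r) − £180.00.
Month 1: interest £79.75; balance after payment £4,309.75.
Month 2: interest £77.93; balance after payment £4,207.68.
Closed form: n = −ln(1 − rB₀/P)/ln(1+r) = −ln(0.55696)/ln(1.01808) ≈ 32.657, so the balance reaches zero during payment 33.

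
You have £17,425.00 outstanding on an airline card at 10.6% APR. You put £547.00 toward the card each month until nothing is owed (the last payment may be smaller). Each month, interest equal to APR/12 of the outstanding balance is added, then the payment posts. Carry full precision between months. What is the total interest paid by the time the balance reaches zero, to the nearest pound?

£3,128

Monthly rate r = 10.6%/12 = 0.883333% = 0.00883333.
Payoff takes n = ⌈−ln(1 − rB₀/P)/ln(1+r)⌉ = ⌈37.573⌉ = 38 payments; the last is £314.03.
Total paid = 37·£547.00 + £314.03 = £20,553.03.
Total interest = total paid − principal = £20,553.03 − £17,425.00 = £3,128.03.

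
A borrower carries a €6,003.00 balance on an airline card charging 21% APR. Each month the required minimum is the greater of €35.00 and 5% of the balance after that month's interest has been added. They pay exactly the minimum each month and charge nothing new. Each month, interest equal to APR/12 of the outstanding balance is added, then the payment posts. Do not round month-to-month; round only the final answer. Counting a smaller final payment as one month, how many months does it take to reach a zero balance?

89 months

Monthly rate r = 21%/12 = 1.75% = 0.0175.
While 5% of the post-interest balance exceeds €35.00, each month B ← (B·(1+r))·(1 − 0.05), i.e. B shrinks by the factor (1+r)·0.95 = 0.96663.
This holds for months 1–64. Entering month 65 the balance is €683.73; 5% of the post-interest balance is now below €35.00, so the flat €35.00 minimum applies from here.
From month 65 a fixed €35.00 at rate r clears €683.73 in 25 more payments. Total: 64 + 25 = 89 months.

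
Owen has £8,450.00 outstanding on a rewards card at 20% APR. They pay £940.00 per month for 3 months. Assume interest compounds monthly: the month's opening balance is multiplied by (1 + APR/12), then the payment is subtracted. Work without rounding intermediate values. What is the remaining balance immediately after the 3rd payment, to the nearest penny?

£6,012.32

Monthly rate r = 20%/12 = 1.66667% = 0.0166667.
Each month: B ← B·(1+r) − £940.00.
Month 1: interest £140.83; balance after payment £7,650.83.
Month 2: interest £127.51; balance after payment £6,838.35.
Month 3: interest £113.97; balance after payment £6,012.32.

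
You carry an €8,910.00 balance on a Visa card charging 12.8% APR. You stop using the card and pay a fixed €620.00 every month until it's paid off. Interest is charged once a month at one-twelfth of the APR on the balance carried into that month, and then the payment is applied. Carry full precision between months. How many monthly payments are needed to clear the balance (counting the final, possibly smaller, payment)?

16 payments

Monthly rate r = 12.8%/12 = 1.06667% = 0.0106667.
Recurrence: B ← B·(1+r) − €620.00.
Month 1: interest €95.04; balance after payment €8,385.04.
Month 2: interest €89.44; balance after payment €7,854.48.
Closed form: n = −ln(1 − rB₀/P)/ln(1+r) = −ln(0.84671)/ln(1.01067) ≈ 15.683, so the balance reaches zero during payment 16.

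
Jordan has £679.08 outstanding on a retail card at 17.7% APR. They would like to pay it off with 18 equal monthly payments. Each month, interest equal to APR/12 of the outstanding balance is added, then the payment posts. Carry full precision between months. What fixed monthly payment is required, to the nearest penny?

Monthly rate r = 17.7%/12 = 1.475% = 0.01475.
Level-payment amortization: P = B₀·r / (1 − (1+r)^(−n)) = 679.08·0.01475 / (1 − 1.01475^(−18)).
Denominator 1 − (1+r)^(−18) = 0.231689232.
P = 10.0164 / 0.231689232 ≈ 43.23.

£43.23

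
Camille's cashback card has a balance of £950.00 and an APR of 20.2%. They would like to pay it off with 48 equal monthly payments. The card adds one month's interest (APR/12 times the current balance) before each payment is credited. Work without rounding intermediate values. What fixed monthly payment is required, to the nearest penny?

Monthly rate r = 20.2%/12 = 1.68333% = 0.0168333.
Level-payment amortization: P = B₀·r / (1 − (1+r)^(−n)) = 950.00·0.0168333 / (1 − 1.01683^(−48)).
Denominator 1 − (1+r)^(−48) = 0.551243431.
P = 15.9917 / 0.551243431 ≈ 29.01.

£29.01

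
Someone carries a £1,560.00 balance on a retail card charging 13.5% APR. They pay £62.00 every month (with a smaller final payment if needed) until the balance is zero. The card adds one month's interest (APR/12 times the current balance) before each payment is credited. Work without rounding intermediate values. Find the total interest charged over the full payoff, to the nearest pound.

Monthly rate r = 13.5%/12 = 1.125% = 0.01125.
Payoff takes n = ⌈−ln(1 − rB₀/P)/ln(1+r)⌉ = ⌈29.746⌉ = 30 payments; the last is £46.29.
Total paid = 29·£62.00 + £46.29 = £1,844.29.
Total interest = total paid − principal = £1,844.29 − £1,560.00 = £284.29.

£284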